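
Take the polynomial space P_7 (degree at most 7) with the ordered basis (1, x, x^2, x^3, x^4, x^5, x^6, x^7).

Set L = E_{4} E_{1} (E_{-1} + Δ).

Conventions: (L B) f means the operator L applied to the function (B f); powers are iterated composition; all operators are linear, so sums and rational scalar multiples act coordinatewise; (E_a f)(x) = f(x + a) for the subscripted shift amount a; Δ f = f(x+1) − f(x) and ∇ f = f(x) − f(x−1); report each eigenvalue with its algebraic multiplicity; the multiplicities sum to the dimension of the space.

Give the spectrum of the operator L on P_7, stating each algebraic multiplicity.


image of 1: 1
image of x: x + 5
image of x^2: x^2 + 10x + 27
image of x^3: x^3 + 15x^2 + 81x + 155
image of x^4: x^4 + 20x^3 + 162x^2 + 620x + 927
image of x^5: x^5 + 25x^4 + 270x^3 + 1550x^2 + 4635x + 5675
image of x^6: x^6 + 30x^5 + 405x^4 + 3100x^3 + 13905x^2 + 34050x + 35127
image of x^7: x^7 + 35x^6 + 567x^5 + 5425x^4 + 32445x^3 + 119175x^2 + 245889x + 218195
the matrix is upper triangular; its diagonal is (1, 1, 1, 1, 1, 1, 1, 1)
for a triangular matrix the eigenvalues are the diagonal entries, with algebraic multiplicity their repetition count

λ = 1 (multiplicity 8)


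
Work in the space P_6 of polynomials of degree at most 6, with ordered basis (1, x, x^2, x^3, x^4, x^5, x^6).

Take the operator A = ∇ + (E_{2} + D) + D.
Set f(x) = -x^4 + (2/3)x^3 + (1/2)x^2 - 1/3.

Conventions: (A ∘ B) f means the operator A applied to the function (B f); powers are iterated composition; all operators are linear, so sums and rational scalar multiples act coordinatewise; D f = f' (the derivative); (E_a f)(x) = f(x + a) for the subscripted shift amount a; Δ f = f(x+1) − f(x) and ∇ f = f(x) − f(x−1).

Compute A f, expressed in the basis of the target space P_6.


∇ f = -4x^3 + 8x^2 - 5x + 7/6
E_{2} f = -x^4 - (22/3)x^3 - (39/2)x^2 - 22x - 9
D f = -4x^3 + 2x^2 + x
(E_{2} + D) f = -x^4 - (34/3)x^3 - (35/2)x^2 - 21x - 9
D f = -4x^3 + 2x^2 + x
(∇ + (E_{2} + D) + D) f = -x^4 - (58/3)x^3 - (15/2)x^2 - 25x - 47/6

g(x) = -x^4 - (58/3)x^3 - (15/2)x^2 - 25x - 47/6


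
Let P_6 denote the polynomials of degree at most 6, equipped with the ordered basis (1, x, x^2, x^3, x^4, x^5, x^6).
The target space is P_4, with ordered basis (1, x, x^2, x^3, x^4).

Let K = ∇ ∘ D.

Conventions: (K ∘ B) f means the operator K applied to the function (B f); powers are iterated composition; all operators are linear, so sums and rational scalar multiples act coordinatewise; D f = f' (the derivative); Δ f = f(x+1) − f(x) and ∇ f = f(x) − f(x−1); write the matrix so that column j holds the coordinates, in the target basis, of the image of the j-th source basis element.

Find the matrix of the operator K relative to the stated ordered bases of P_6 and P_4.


the matrix is [[0, 0, 2, -3, 4, -5, 6]; [0, 0, 0, 6, -12, 20, -30]; [0, 0, 0, 0, 12, -30, 60]; [0, 0, 0, 0, 0, 20, -60]; [0, 0, 0, 0, 0, 0, 30]] (rows listed top to bottom)

image of 1: 0
image of x: 0
image of x^2: 2
image of x^3: 6x - 3
image of x^4: 12x^2 - 12x + 4
image of x^5: 20x^3 - 30x^2 + 20x - 5
image of x^6: 30x^4 - 60x^3 + 60x^2 - 30x + 6
each image's coordinates form column j of the matrix


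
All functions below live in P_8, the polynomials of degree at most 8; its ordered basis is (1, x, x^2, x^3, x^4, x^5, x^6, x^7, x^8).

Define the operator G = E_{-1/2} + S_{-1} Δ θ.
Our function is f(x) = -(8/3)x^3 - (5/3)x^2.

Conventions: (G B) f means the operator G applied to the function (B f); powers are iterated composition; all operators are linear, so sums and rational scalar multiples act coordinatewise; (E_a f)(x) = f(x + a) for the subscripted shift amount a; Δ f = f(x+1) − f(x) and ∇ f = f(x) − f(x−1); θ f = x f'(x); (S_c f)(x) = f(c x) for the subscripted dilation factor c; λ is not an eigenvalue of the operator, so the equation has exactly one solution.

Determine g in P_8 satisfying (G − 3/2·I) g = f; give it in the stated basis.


write g with unknown coordinates in the stated basis and equate coefficients in (G − 3/2·I) g = f
solving from the highest basis element down gives g = (16/3)x^3 + (250/3)x^2 - (2764/3)x - 1547/3
check: G g = (16/3)x^3 + (370/3)x^2 - 1382x - 1547/2
so G g − 3/2·g = -(8/3)x^3 - (5/3)x^2 = f ✓

the result is g(x) = (16/3)x^3 + (250/3)x^2 - (2764/3)x - 1547/3


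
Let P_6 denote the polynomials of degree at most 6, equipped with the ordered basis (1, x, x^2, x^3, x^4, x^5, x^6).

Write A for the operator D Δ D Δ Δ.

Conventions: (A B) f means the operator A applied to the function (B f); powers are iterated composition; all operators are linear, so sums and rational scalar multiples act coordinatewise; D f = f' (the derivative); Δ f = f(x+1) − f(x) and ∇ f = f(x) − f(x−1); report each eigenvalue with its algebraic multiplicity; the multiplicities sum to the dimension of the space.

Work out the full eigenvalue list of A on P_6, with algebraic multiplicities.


image of 1: 0
image of x: 0
image of x^2: 0
image of x^3: 0
image of x^4: 0
image of x^5: 120
image of x^6: 720x + 1080
the matrix is upper triangular; its diagonal is (0, 0, 0, 0, 0, 0, 0)
for a triangular matrix the eigenvalues are the diagonal entries, with algebraic multiplicity their repetition count

λ = 0 (multiplicity 7)


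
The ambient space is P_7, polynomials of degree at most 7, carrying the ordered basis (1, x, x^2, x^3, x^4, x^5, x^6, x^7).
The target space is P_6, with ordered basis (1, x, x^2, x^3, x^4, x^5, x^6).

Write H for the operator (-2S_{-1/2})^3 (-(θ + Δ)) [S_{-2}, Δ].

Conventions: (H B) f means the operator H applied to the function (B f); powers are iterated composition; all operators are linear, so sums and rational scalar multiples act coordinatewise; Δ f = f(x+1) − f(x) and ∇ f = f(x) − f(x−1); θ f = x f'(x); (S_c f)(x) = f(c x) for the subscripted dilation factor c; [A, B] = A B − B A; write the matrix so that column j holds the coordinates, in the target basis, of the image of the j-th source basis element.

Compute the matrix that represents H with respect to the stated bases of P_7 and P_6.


the matrix is [[0, 0, -96, 432, -1920, 7920, -32256, 130032]; [0, 0, 12, -90, 504, -2550, 12276, -57330]; [0, 0, 0, 9, -54, 360, -2025, 11088]; [0, 0, 0, 0, 9/2, -105/4, 405/2, -9975/8]; [0, 0, 0, 0, 0, 15/8, -45/4, 1575/16]; [0, 0, 0, 0, 0, 0, 45/64, -567/128]; [0, 0, 0, 0, 0, 0, 0, 63/256]] (rows listed top to bottom)

image of 1: 0
image of x: 0
image of x^2: 12x - 96
image of x^3: 9x^2 - 90x + 432
image of x^4: (9/2)x^3 - 54x^2 + 504x - 1920
image of x^5: (15/8)x^4 - (105/4)x^3 + 360x^2 - 2550x + 7920
image of x^6: (45/64)x^5 - (45/4)x^4 + (405/2)x^3 - 2025x^2 + 12276x - 32256
image of x^7: (63/256)x^6 - (567/128)x^5 + (1575/16)x^4 - (9975/8)x^3 + 11088x^2 - 57330x + 130032
each image's coordinates form column j of the matrix


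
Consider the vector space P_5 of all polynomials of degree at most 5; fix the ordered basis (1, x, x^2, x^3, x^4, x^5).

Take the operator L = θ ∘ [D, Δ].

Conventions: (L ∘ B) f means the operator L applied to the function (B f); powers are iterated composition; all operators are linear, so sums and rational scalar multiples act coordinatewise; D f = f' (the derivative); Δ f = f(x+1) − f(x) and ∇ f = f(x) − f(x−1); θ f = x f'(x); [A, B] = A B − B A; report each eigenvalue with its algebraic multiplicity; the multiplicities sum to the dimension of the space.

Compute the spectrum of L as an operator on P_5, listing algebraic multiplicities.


λ = 0 (multiplicity 6)

image of 1: 0
image of x: 0
image of x^2: 0
image of x^3: 0
image of x^4: 0
image of x^5: 0
the matrix is upper triangular; its diagonal is (0, 0, 0, 0, 0, 0)
for a triangular matrix the eigenvalues are the diagonal entries, with algebraic multiplicity their repetition count


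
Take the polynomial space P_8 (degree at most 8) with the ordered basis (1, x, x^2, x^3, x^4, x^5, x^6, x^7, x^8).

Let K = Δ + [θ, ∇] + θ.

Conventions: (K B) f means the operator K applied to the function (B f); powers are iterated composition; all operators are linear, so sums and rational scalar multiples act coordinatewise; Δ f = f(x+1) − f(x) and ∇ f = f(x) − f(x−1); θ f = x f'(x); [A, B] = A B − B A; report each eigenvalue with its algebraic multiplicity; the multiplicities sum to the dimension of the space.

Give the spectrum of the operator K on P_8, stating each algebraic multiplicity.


λ = 0 (multiplicity 1), λ = 1 (multiplicity 1), λ = 2 (multiplicity 1), λ = 3 (multiplicity 1), λ = 4 (multiplicity 1), λ = 5 (multiplicity 1), λ = 6 (multiplicity 1), λ = 7 (multiplicity 1), λ = 8 (multiplicity 1)

image of 1: 0
image of x: x
image of x^2: 2x^2 + 3
image of x^3: 3x^3 + 9x - 2
image of x^4: 4x^4 + 18x^2 - 8x + 5
image of x^5: 5x^5 + 30x^3 - 20x^2 + 25x - 4
image of x^6: 6x^6 + 45x^4 - 40x^3 + 75x^2 - 24x + 7
image of x^7: 7x^7 + 63x^5 - 70x^4 + 175x^3 - 84x^2 + 49x - 6
image of x^8: 8x^8 + 84x^6 - 112x^5 + 350x^4 - 224x^3 + 196x^2 - 48x + 9
the matrix is upper triangular; its diagonal is (0, 1, 2, 3, 4, 5, 6, 7, 8)
for a triangular matrix the eigenvalues are the diagonal entries, with algebraic multiplicity their repetition count


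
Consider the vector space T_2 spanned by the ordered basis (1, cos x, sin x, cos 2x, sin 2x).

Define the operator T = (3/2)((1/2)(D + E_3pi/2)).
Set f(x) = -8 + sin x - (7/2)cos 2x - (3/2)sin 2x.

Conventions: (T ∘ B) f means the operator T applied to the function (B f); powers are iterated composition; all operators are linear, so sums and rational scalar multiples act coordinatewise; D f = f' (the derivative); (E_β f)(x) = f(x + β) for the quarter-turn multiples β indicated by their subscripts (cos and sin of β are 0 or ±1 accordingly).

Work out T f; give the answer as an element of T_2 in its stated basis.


D f = cos x - 3cos 2x + 7sin 2x
E_3pi/2 f = -8 - cos x + (7/2)cos 2x + (3/2)sin 2x
(D + E_3pi/2) f = -8 + (1/2)cos 2x + (17/2)sin 2x
((1/2)(D + E_3pi/2)) f = -4 + (1/4)cos 2x + (17/4)sin 2x
((3/2)((1/2)(D + E_3pi/2))) f = -6 + (3/8)cos 2x + (51/8)sin 2x

the image equals g(x) = -6 + (3/8)cos 2x + (51/8)sin 2x


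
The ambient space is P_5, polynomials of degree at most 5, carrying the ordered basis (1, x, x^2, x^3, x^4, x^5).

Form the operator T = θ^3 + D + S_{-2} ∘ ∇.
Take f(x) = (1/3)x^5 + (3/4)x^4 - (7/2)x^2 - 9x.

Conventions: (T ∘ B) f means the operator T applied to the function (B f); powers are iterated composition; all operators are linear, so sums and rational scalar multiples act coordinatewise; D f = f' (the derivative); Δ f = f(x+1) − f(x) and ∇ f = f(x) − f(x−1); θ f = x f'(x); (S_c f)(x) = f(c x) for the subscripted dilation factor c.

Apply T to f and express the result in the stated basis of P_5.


θ f = (5/3)x^5 + 3x^4 - 7x^2 - 9x
θ θ f = (25/3)x^5 + 12x^4 - 14x^2 - 9x
θ θ θ f = (125/3)x^5 + 48x^4 - 28x^2 - 9x
D f = (5/3)x^4 + 3x^3 - 7x - 9
∇ f = (5/3)x^4 - (1/3)x^3 - (7/6)x^2 - (17/3)x - 71/12
S_{-2} ∇ f = (80/3)x^4 + (8/3)x^3 - (14/3)x^2 + (34/3)x - 71/12
(θ^3 + D + S_{-2} ∘ ∇) f = (125/3)x^5 + (229/3)x^4 + (17/3)x^3 - (98/3)x^2 - (14/3)x - 179/12

g(x) = (125/3)x^5 + (229/3)x^4 + (17/3)x^3 - (98/3)x^2 - (14/3)x - 179/12


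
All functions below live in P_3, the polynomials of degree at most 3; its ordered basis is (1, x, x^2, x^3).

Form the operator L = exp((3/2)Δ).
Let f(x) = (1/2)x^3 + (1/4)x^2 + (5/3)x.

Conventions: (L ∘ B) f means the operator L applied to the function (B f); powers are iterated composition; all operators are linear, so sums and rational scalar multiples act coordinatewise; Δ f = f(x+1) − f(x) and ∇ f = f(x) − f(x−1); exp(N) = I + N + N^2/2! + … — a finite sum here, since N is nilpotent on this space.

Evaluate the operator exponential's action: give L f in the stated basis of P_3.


order-1 term: (9/4)x^2 + 3x + 29/8
order-2 term: (27/8)x + 63/16
order-3 term: 27/16
the series for exp((3/2)Δ) f terminates at order 3
exp((3/2)Δ) f = (1/2)x^3 + (5/2)x^2 + (193/24)x + 37/4

g(x) = (1/2)x^3 + (5/2)x^2 + (193/24)x + 37/4


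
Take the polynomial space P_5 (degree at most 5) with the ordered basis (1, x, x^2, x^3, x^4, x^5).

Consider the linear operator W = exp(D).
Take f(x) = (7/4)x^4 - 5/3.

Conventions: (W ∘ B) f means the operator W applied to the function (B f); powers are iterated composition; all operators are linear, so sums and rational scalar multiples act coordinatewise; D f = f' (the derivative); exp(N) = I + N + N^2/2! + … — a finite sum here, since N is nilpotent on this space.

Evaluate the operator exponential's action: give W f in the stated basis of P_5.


order-1 term: 7x^3
order-2 term: (21/2)x^2
order-3 term: 7x
order-4 term: 7/4
the series for exp(D) f terminates at order 4
exp(D) f = (7/4)x^4 + 7x^3 + (21/2)x^2 + 7x + 1/12

g(x) = (7/4)x^4 + 7x^3 + (21/2)x^2 + 7x + 1/12


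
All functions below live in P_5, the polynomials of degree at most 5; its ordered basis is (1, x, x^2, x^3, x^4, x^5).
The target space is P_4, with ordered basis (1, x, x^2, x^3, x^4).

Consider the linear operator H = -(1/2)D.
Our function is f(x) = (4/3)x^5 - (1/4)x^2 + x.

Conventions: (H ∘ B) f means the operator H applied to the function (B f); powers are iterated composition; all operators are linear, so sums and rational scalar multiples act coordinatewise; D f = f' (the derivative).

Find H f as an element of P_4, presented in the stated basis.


D f = (20/3)x^4 - (1/2)x + 1
(-(1/2)D) f = -(10/3)x^4 + (1/4)x - 1/2

the image equals g(x) = -(10/3)x^4 + (1/4)x - 1/2


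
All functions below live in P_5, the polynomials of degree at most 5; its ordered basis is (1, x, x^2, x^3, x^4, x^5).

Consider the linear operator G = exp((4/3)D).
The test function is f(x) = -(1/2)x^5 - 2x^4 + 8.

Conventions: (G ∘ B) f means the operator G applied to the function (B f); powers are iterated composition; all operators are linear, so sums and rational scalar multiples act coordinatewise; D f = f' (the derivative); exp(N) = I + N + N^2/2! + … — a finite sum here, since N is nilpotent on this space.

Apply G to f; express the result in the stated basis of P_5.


order-1 term: -(10/3)x^4 - (32/3)x^3
order-2 term: -(80/9)x^3 - (64/3)x^2
order-3 term: -(320/27)x^2 - (512/27)x
order-4 term: -(640/81)x - 512/81
order-5 term: -512/243
the series for exp((4/3)D) f terminates at order 5
exp((4/3)D) f = -(1/2)x^5 - (16/3)x^4 - (176/9)x^3 - (896/27)x^2 - (2176/81)x - 104/243

the result is g(x) = -(1/2)x^5 - (16/3)x^4 - (176/9)x^3 - (896/27)x^2 - (2176/81)x - 104/243


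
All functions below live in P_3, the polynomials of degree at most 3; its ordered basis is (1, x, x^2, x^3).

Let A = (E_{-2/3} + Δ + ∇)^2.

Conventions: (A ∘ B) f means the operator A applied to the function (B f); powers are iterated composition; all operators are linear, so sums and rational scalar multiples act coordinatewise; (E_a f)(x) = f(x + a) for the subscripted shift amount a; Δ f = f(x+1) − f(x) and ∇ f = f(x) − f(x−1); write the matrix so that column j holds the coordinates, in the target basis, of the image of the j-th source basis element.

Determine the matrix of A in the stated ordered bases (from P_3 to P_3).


image of 1: 1
image of x: x + 8/3
image of x^2: x^2 + (16/3)x + 40/9
image of x^3: x^3 + 8x^2 + (40/3)x + 188/27
each image's coordinates form column j of the matrix

the matrix is [[1, 8/3, 40/9, 188/27]; [0, 1, 16/3, 40/3]; [0, 0, 1, 8]; [0, 0, 0, 1]] (rows listed top to bottom)


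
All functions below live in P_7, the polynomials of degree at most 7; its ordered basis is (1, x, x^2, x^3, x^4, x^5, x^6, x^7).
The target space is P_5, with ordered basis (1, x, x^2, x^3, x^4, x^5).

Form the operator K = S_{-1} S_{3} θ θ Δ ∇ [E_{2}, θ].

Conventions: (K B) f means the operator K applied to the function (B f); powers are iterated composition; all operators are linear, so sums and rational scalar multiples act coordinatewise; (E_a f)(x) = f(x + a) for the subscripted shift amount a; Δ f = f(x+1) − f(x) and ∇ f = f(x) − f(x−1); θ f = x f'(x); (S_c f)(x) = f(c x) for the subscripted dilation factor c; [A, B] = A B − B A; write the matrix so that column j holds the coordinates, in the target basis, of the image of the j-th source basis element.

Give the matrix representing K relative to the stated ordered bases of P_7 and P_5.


image of 1: 0
image of x: 0
image of x^2: 0
image of x^3: 0
image of x^4: -144x
image of x^5: 4320x^2 - 1440x
image of x^6: -58320x^3 + 51840x^2 - 9000x
image of x^7: 544320x^4 - 816480x^3 + 378000x^2 - 45360x
each image's coordinates form column j of the matrix

the matrix is [[0, 0, 0, 0, 0, 0, 0, 0]; [0, 0, 0, 0, -144, -1440, -9000, -45360]; [0, 0, 0, 0, 0, 4320, 51840, 378000]; [0, 0, 0, 0, 0, 0, -58320, -816480]; [0, 0, 0, 0, 0, 0, 0, 544320]; [0, 0, 0, 0, 0, 0, 0, 0]] (rows listed top to bottom)


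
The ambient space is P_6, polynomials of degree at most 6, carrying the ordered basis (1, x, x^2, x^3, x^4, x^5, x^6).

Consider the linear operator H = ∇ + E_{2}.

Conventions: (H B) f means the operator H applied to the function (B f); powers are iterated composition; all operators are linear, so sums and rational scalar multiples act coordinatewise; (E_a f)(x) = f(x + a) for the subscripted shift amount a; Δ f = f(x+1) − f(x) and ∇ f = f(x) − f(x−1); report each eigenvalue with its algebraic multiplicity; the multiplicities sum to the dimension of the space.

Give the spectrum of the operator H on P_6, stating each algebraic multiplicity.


image of 1: 1
image of x: x + 3
image of x^2: x^2 + 6x + 3
image of x^3: x^3 + 9x^2 + 9x + 9
image of x^4: x^4 + 12x^3 + 18x^2 + 36x + 15
image of x^5: x^5 + 15x^4 + 30x^3 + 90x^2 + 75x + 33
image of x^6: x^6 + 18x^5 + 45x^4 + 180x^3 + 225x^2 + 198x + 63
the matrix is upper triangular; its diagonal is (1, 1, 1, 1, 1, 1, 1)
for a triangular matrix the eigenvalues are the diagonal entries, with algebraic multiplicity their repetition count

λ = 1 (multiplicity 7)


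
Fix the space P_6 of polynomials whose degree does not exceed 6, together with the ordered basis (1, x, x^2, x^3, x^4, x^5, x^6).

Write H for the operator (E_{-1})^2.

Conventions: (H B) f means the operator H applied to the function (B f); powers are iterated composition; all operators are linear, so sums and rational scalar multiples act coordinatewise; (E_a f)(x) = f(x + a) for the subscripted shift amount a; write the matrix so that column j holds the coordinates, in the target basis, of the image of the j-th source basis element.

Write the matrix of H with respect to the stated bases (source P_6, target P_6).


image of 1: 1
image of x: x - 2
image of x^2: x^2 - 4x + 4
image of x^3: x^3 - 6x^2 + 12x - 8
image of x^4: x^4 - 8x^3 + 24x^2 - 32x + 16
image of x^5: x^5 - 10x^4 + 40x^3 - 80x^2 + 80x - 32
image of x^6: x^6 - 12x^5 + 60x^4 - 160x^3 + 240x^2 - 192x + 64
each image's coordinates form column j of the matrix

the matrix is [[1, -2, 4, -8, 16, -32, 64]; [0, 1, -4, 12, -32, 80, -192]; [0, 0, 1, -6, 24, -80, 240]; [0, 0, 0, 1, -8, 40, -160]; [0, 0, 0, 0, 1, -10, 60]; [0, 0, 0, 0, 0, 1, -12]; [0, 0, 0, 0, 0, 0, 1]] (rows listed top to bottom)


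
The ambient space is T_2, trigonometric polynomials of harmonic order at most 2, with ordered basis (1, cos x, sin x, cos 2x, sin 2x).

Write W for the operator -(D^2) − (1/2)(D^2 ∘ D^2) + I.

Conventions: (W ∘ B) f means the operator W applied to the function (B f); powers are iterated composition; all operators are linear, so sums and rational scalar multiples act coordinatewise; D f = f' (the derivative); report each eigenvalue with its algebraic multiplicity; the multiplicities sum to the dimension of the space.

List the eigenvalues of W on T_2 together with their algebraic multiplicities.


λ = -3 (multiplicity 2), λ = 1 (multiplicity 1), λ = 3/2 (multiplicity 2)

image of 1: 1
image of cos x: (3/2)cos x
image of sin x: (3/2)sin x
image of cos 2x: -3cos 2x
image of sin 2x: -3sin 2x
the matrix is diagonal; its diagonal is (1, 3/2, 3/2, -3, -3)
for a triangular matrix the eigenvalues are the diagonal entries, with algebraic multiplicity their repetition count


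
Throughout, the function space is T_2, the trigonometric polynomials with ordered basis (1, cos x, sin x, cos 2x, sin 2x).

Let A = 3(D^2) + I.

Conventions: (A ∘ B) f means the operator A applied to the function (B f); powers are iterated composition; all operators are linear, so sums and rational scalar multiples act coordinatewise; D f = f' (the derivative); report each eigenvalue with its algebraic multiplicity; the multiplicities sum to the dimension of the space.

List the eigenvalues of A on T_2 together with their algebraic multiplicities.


image of 1: 1
image of cos x: -2cos x
image of sin x: -2sin x
image of cos 2x: -11cos 2x
image of sin 2x: -11sin 2x
the matrix is diagonal; its diagonal is (1, -2, -2, -11, -11)
for a triangular matrix the eigenvalues are the diagonal entries, with algebraic multiplicity their repetition count

λ = -11 (multiplicity 2), λ = -2 (multiplicity 2), λ = 1 (multiplicity 1)


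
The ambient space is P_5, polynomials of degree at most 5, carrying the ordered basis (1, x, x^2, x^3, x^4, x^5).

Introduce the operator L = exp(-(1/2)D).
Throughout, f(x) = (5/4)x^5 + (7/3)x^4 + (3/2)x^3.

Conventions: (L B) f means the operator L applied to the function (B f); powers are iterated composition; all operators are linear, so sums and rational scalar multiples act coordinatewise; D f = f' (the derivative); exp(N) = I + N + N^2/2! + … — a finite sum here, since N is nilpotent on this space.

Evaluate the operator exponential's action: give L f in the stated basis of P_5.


order-1 term: -(25/8)x^4 - (14/3)x^3 - (9/4)x^2
order-2 term: (25/8)x^3 + (7/2)x^2 + (9/8)x
order-3 term: -(25/16)x^2 - (7/6)x - 3/16
order-4 term: (25/64)x + 7/48
order-5 term: -5/128
the series for exp(-(1/2)D) f terminates at order 5
exp(-(1/2)D) f = (5/4)x^5 - (19/24)x^4 - (1/24)x^3 - (5/16)x^2 + (67/192)x - 31/384

the image equals g(x) = (5/4)x^5 - (19/24)x^4 - (1/24)x^3 - (5/16)x^2 + (67/192)x - 31/384


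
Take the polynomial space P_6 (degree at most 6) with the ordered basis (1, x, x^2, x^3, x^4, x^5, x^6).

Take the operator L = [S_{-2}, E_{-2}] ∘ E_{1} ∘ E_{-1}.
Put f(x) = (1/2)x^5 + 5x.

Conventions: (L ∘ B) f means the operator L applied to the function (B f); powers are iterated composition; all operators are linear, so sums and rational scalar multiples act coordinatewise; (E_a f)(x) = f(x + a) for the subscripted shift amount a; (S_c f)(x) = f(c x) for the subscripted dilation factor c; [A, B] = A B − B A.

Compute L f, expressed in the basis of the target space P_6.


E_{-1} f = (1/2)x^5 - (5/2)x^4 + 5x^3 - 5x^2 + (15/2)x - 11/2
E_{1} E_{-1} f = (1/2)x^5 + 5x
E_{-2} (E_{1} ∘ E_{-1}) f = (1/2)x^5 - 5x^4 + 20x^3 - 40x^2 + 45x - 26
S_{-2} E_{-2} (E_{1} ∘ E_{-1}) f = -16x^5 - 80x^4 - 160x^3 - 160x^2 - 90x - 26
S_{-2} (E_{1} ∘ E_{-1}) f = -16x^5 - 10x
E_{-2} S_{-2} (E_{1} ∘ E_{-1}) f = -16x^5 + 160x^4 - 640x^3 + 1280x^2 - 1290x + 532
[S_{-2}, E_{-2}] (E_{1} ∘ E_{-1}) f = -240x^4 + 480x^3 - 1440x^2 + 1200x - 558

g(x) = -240x^4 + 480x^3 - 1440x^2 + 1200x - 558


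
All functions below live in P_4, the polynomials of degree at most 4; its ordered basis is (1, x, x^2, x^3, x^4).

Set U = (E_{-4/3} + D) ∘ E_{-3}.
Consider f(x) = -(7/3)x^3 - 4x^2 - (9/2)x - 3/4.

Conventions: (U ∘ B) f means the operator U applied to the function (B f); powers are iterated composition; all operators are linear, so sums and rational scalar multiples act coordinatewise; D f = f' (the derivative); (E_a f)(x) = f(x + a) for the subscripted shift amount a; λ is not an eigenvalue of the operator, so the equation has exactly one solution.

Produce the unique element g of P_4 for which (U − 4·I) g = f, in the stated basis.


write g with unknown coordinates in the stated basis and equate coefficients in (U − 4·I) g = f
solving from the highest basis element down gives g = (7/9)x^3 - (34/27)x^2 + (6919/486)x - 306425/8748
check: U g = (7/9)x^3 - (244/27)x^2 + (25489/486)x - 1232261/8748
so U g − 4·g = -(7/3)x^3 - 4x^2 - (9/2)x - 3/4 = f ✓

the result is g(x) = (7/9)x^3 - (34/27)x^2 + (6919/486)x - 306425/8748


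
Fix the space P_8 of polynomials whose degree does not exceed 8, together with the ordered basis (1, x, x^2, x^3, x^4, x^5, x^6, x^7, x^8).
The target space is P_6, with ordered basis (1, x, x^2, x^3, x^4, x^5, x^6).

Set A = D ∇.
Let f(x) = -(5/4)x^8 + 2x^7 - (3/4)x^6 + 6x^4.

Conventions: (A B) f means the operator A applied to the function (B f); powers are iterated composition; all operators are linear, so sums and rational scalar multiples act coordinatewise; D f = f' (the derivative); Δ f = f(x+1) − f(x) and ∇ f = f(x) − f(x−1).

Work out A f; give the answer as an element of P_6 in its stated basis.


∇ f = -10x^7 + 49x^6 - (233/2)x^5 + (675/4)x^4 - 131x^3 + (209/4)x^2 - (9/2)x - 2
D ∇ f = -70x^6 + 294x^5 - (1165/2)x^4 + 675x^3 - 393x^2 + (209/2)x - 9/2

g(x) = -70x^6 + 294x^5 - (1165/2)x^4 + 675x^3 - 393x^2 + (209/2)x - 9/2


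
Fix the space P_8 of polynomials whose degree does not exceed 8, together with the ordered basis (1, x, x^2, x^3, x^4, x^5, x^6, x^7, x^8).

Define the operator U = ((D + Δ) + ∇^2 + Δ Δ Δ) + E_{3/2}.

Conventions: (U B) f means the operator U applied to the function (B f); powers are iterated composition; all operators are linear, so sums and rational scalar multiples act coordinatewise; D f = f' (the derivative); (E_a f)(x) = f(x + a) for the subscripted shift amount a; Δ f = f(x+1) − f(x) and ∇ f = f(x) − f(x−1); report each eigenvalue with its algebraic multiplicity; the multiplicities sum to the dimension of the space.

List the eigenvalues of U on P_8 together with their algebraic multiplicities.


λ = 1 (multiplicity 9)

image of 1: 1
image of x: x + 7/2
image of x^2: x^2 + 7x + 21/4
image of x^3: x^3 + (21/2)x^2 + (63/4)x + 35/8
image of x^4: x^4 + 14x^3 + (63/2)x^2 + (35/2)x + 897/16
image of x^5: x^5 + (35/2)x^4 + (105/2)x^3 + (175/4)x^2 + (4485/16)x + 4115/32
image of x^6: x^6 + 21x^5 + (315/4)x^4 + (175/2)x^3 + (13455/16)x^2 + (12345/16)x + 39321/64
image of x^7: x^7 + (49/2)x^6 + (441/4)x^5 + (1225/8)x^4 + (31395/16)x^3 + (86415/32)x^2 + (275247/64)x + 217355/128
image of x^8: x^8 + 28x^7 + 147x^6 + 245x^5 + (31395/8)x^4 + (28805/4)x^3 + (275247/16)x^2 + (217355/16)x + 1555617/256
the matrix is upper triangular; its diagonal is (1, 1, 1, 1, 1, 1, 1, 1, 1)
for a triangular matrix the eigenvalues are the diagonal entries, with algebraic multiplicity their repetition count


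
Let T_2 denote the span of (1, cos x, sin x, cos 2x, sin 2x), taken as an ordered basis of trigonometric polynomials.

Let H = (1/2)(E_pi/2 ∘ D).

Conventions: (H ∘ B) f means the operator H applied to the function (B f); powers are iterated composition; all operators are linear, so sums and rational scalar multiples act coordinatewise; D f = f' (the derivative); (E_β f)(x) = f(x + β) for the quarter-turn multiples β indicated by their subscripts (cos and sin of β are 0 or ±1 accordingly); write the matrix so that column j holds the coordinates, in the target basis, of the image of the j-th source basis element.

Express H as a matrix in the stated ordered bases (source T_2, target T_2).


image of 1: 0
image of cos x: -(1/2)cos x
image of sin x: -(1/2)sin x
image of cos 2x: sin 2x
image of sin 2x: -cos 2x
each image's coordinates form column j of the matrix

the matrix is [[0, 0, 0, 0, 0]; [0, -1/2, 0, 0, 0]; [0, 0, -1/2, 0, 0]; [0, 0, 0, 0, -1]; [0, 0, 0, 1, 0]] (rows listed top to bottom)


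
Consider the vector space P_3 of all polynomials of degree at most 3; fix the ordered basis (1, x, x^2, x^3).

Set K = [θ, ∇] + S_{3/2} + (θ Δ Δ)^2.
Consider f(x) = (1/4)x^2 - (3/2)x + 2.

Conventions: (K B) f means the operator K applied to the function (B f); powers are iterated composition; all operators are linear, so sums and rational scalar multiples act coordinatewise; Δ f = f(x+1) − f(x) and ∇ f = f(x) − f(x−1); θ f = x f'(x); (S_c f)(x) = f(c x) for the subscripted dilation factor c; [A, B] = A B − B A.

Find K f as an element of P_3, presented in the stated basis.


∇ f = (1/2)x - 7/4
θ ∇ f = (1/2)x
θ f = (1/2)x^2 - (3/2)x
∇ θ f = x - 2
[θ, ∇] f = -(1/2)x + 2
S_{3/2} f = (9/16)x^2 - (9/4)x + 2
Δ f = (1/2)x - 5/4
Δ Δ f = 1/2
θ Δ Δ f = 0
Δ (θ Δ Δ) f = 0
Δ Δ (θ Δ Δ) f = 0
θ Δ Δ (θ Δ Δ) f = 0
([θ, ∇] + S_{3/2} + (θ Δ Δ)^2) f = (9/16)x^2 - (11/4)x + 4

g(x) = (9/16)x^2 - (11/4)x + 4


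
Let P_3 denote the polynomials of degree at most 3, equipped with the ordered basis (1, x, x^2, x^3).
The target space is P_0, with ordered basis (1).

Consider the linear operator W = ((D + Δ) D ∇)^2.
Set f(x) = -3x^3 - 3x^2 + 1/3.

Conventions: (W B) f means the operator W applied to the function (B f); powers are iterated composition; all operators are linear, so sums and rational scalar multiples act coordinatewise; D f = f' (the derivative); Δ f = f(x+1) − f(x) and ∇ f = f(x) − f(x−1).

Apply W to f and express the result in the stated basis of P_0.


g(x) = 0

∇ f = -9x^2 + 3x
D ∇ f = -18x + 3
D D ∇ f = -18
Δ D ∇ f = -18
(D + Δ) D ∇ f = -36
∇ ((D + Δ) D ∇) f = 0
D ∇ ((D + Δ) D ∇) f = 0
D D ∇ ((D + Δ) D ∇) f = 0
Δ D ∇ ((D + Δ) D ∇) f = 0
(D + Δ) D ∇ ((D + Δ) D ∇) f = 0


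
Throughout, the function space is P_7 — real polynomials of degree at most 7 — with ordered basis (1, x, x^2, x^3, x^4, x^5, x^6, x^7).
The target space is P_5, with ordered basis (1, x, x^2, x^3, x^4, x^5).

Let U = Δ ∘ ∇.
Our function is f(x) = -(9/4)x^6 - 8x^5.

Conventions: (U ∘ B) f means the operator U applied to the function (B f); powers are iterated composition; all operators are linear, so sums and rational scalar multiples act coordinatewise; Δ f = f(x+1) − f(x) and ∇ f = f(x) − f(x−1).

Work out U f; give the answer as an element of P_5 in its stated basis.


∇ f = -(27/2)x^5 - (25/4)x^4 + 35x^3 - (185/4)x^2 + (53/2)x - 23/4
Δ ∇ f = -(135/2)x^4 - 160x^3 - (135/2)x^2 - 80x - 9/2

the image equals g(x) = -(135/2)x^4 - 160x^3 - (135/2)x^2 - 80x - 9/2


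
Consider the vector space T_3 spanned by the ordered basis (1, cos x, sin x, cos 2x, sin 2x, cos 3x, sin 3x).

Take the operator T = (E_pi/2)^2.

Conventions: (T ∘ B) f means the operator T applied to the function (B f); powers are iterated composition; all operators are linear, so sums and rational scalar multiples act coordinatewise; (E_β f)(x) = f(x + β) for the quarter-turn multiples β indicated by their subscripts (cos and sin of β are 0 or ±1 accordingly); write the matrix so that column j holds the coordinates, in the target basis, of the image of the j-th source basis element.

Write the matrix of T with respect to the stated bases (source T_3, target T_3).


image of 1: 1
image of cos x: -cos x
image of sin x: -sin x
image of cos 2x: cos 2x
image of sin 2x: sin 2x
image of cos 3x: -cos 3x
image of sin 3x: -sin 3x
each image's coordinates form column j of the matrix

the matrix is [[1, 0, 0, 0, 0, 0, 0]; [0, -1, 0, 0, 0, 0, 0]; [0, 0, -1, 0, 0, 0, 0]; [0, 0, 0, 1, 0, 0, 0]; [0, 0, 0, 0, 1, 0, 0]; [0, 0, 0, 0, 0, -1, 0]; [0, 0, 0, 0, 0, 0, -1]] (rows listed top to bottom)


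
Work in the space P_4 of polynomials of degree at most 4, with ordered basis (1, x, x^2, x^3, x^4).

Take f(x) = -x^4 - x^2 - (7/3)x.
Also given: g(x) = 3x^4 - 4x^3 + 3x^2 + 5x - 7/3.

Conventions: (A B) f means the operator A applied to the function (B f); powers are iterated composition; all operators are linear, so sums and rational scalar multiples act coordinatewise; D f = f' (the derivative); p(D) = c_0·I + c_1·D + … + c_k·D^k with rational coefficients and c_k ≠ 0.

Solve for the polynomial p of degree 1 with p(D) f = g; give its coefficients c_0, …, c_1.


D^0 f = -x^4 - x^2 - (7/3)x
D^1 f = -4x^3 - 2x - 7/3
matching coefficients of g against c_0 f + c_1 Df + … from the top degree down determines the c_i
solution: c_0 = -3, c_1 = 1

c_0 = -3, c_1 = 1


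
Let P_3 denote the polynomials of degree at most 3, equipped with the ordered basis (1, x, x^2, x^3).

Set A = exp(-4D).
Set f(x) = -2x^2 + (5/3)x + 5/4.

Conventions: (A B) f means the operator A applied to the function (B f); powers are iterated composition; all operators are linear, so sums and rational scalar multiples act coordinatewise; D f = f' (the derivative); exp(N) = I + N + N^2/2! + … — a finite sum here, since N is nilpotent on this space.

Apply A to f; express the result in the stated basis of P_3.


g(x) = -2x^2 + (53/3)x - 449/12

order-1 term: 16x - 20/3
order-2 term: -32
the series for exp(-4D) f terminates at order 2
exp(-4D) f = -2x^2 + (53/3)x - 449/12


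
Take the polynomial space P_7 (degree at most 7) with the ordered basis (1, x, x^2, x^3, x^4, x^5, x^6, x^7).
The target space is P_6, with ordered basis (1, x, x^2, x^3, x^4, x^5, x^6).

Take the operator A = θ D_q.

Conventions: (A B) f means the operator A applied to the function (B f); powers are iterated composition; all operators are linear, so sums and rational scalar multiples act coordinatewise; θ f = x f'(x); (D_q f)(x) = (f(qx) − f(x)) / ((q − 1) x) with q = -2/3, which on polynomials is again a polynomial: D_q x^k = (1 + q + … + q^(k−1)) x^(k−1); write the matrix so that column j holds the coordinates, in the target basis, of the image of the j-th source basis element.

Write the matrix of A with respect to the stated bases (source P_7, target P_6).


the matrix is [[0, 0, 0, 0, 0, 0, 0, 0]; [0, 0, 1/3, 0, 0, 0, 0, 0]; [0, 0, 0, 14/9, 0, 0, 0, 0]; [0, 0, 0, 0, 13/9, 0, 0, 0]; [0, 0, 0, 0, 0, 220/81, 0, 0]; [0, 0, 0, 0, 0, 0, 665/243, 0]; [0, 0, 0, 0, 0, 0, 0, 926/243]] (rows listed top to bottom)

image of 1: 0
image of x: 0
image of x^2: (1/3)x
image of x^3: (14/9)x^2
image of x^4: (13/9)x^3
image of x^5: (220/81)x^4
image of x^6: (665/243)x^5
image of x^7: (926/243)x^6
each image's coordinates form column j of the matrix


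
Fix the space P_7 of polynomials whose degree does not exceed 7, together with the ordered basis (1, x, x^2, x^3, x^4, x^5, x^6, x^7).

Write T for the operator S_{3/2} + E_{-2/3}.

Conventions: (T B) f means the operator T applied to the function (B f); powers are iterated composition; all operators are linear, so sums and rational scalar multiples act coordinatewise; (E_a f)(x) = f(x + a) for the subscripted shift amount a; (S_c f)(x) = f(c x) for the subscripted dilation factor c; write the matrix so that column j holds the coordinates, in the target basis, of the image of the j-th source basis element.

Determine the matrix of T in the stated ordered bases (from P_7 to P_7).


image of 1: 2
image of x: (5/2)x - 2/3
image of x^2: (13/4)x^2 - (4/3)x + 4/9
image of x^3: (35/8)x^3 - 2x^2 + (4/3)x - 8/27
image of x^4: (97/16)x^4 - (8/3)x^3 + (8/3)x^2 - (32/27)x + 16/81
image of x^5: (275/32)x^5 - (10/3)x^4 + (40/9)x^3 - (80/27)x^2 + (80/81)x - 32/243
image of x^6: (793/64)x^6 - 4x^5 + (20/3)x^4 - (160/27)x^3 + (80/27)x^2 - (64/81)x + 64/729
image of x^7: (2315/128)x^7 - (14/3)x^6 + (28/3)x^5 - (280/27)x^4 + (560/81)x^3 - (224/81)x^2 + (448/729)x - 128/2187
each image's coordinates form column j of the matrix

the matrix is [[2, -2/3, 4/9, -8/27, 16/81, -32/243, 64/729, -128/2187]; [0, 5/2, -4/3, 4/3, -32/27, 80/81, -64/81, 448/729]; [0, 0, 13/4, -2, 8/3, -80/27, 80/27, -224/81]; [0, 0, 0, 35/8, -8/3, 40/9, -160/27, 560/81]; [0, 0, 0, 0, 97/16, -10/3, 20/3, -280/27]; [0, 0, 0, 0, 0, 275/32, -4, 28/3]; [0, 0, 0, 0, 0, 0, 793/64, -14/3]; [0, 0, 0, 0, 0, 0, 0, 2315/128]] (rows listed top to bottom)


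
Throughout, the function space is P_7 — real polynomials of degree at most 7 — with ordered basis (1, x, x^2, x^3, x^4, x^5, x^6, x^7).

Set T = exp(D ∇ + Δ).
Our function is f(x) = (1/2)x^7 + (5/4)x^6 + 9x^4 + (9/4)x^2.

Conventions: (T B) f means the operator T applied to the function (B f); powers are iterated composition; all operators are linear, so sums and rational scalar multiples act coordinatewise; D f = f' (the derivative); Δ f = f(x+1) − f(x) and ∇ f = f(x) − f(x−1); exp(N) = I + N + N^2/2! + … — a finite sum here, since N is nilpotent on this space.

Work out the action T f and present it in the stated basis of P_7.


order-1 term: (7/2)x^6 + 39x^5 + (85/4)x^4 + (147/2)x^3 + (855/4)x^2 - 73x + 115/2
order-2 term: (21/2)x^5 + (705/4)x^4 + (1115/2)x^3 + (171/4)x^2 + 905x + 198
order-3 term: (35/2)x^4 + 340x^3 + 1545x^2 + (2637/2)x + 505/2
order-4 term: (35/2)x^3 + (1335/4)x^2 + (3005/2)x + 5361/4
order-5 term: (21/2)x^2 + 165x + 1975/4
order-6 term: (7/2)x + 131/4
order-7 term: 1/2
the series for exp(D ∇ + Δ) f terminates at order 7
exp(D ∇ + Δ) f = (1/2)x^7 + (19/4)x^6 + (99/2)x^5 + 224x^4 + (1977/2)x^3 + 2148x^2 + (7643/2)x + 9501/4

the result is g(x) = (1/2)x^7 + (19/4)x^6 + (99/2)x^5 + 224x^4 + (1977/2)x^3 + 2148x^2 + (7643/2)x + 9501/4


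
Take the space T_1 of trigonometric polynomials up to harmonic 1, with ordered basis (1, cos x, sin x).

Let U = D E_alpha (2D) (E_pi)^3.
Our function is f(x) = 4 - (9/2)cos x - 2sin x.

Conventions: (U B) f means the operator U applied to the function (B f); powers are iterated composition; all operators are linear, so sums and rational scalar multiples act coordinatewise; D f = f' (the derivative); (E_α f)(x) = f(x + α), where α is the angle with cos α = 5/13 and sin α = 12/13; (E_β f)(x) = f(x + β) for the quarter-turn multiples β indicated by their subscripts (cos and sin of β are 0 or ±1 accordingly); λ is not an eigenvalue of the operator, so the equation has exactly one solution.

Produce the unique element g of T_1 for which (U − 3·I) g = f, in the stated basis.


g(x) = -4/3 + (357/218)cos x - (50/109)sin x

write g with unknown coordinates in the stated basis and equate coefficients in (U − 3·I) g = f
solving from the highest basis element down gives g = -4/3 + (357/218)cos x - (50/109)sin x
check: U g = (45/109)cos x - (368/109)sin x
so U g − 3·g = 4 - (9/2)cos x - 2sin x = f ✓


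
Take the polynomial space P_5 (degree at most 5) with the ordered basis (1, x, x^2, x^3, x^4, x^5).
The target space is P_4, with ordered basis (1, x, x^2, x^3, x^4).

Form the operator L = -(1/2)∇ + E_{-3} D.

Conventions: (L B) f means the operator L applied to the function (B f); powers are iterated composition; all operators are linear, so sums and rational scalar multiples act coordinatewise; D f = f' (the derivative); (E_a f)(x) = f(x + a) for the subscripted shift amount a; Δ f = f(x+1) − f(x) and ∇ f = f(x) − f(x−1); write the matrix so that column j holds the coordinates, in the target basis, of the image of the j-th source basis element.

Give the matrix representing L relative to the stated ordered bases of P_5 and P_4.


image of 1: 0
image of x: 1/2
image of x^2: x - 11/2
image of x^3: (3/2)x^2 - (33/2)x + 53/2
image of x^4: 2x^3 - 33x^2 + 106x - 215/2
image of x^5: (5/2)x^4 - 55x^3 + 265x^2 - (1075/2)x + 809/2
each image's coordinates form column j of the matrix

the matrix is [[0, 1/2, -11/2, 53/2, -215/2, 809/2]; [0, 0, 1, -33/2, 106, -1075/2]; [0, 0, 0, 3/2, -33, 265]; [0, 0, 0, 0, 2, -55]; [0, 0, 0, 0, 0, 5/2]] (rows listed top to bottom)


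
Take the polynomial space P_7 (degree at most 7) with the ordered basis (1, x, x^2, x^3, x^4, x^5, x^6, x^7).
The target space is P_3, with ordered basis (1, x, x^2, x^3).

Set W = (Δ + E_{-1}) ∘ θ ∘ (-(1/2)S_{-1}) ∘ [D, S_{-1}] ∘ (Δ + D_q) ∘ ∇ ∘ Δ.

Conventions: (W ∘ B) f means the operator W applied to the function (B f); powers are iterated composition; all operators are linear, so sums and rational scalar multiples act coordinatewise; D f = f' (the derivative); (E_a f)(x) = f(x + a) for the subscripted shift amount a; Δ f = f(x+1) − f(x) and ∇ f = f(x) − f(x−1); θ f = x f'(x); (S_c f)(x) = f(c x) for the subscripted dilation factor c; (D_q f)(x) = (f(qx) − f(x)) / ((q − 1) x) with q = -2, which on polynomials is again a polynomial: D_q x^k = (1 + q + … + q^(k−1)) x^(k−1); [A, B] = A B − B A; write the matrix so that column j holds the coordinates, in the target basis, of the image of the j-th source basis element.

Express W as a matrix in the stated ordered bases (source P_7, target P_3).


the matrix is [[0, 0, 0, 0, 0, 0, -360, 5040]; [0, 0, 0, 0, 0, 240, 360, 50064]; [0, 0, 0, 0, 0, 0, -180, 2520]; [0, 0, 0, 0, 0, 0, 0, 8064]] (rows listed top to bottom)

image of 1: 0
image of x: 0
image of x^2: 0
image of x^3: 0
image of x^4: 0
image of x^5: 240x
image of x^6: -180x^2 + 360x - 360
image of x^7: 8064x^3 + 2520x^2 + 50064x + 5040
each image's coordinates form column j of the matrix
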